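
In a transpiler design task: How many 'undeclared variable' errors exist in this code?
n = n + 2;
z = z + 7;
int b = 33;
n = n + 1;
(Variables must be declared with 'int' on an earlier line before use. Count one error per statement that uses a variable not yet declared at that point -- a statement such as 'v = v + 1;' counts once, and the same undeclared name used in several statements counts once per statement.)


Scanning code line by line:
  Line 1: use 'n' -> ERROR (undeclared)
  Line 2: use 'z' -> ERROR (undeclared)
  Line 3: declare 'b' -> declared = ['b']
  Line 4: use 'n' -> ERROR (undeclared)
Total undeclared variable errors: 3

3


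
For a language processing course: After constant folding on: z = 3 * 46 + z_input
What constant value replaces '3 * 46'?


Identifying constant sub-expression:
  Original: z = 3 * 46 + z_input
  3 and 46 are both compile-time constants
  Evaluating: 3 * 46 = 138
  After folding: z = 138 + z_input

138


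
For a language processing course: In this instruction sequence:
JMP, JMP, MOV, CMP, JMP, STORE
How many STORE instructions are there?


Scanning instruction sequence for STORE:
  Position 1: JMP
  Position 2: JMP
  Position 3: MOV
  Position 4: CMP
  Position 5: JMP
  Position 6: STORE <- MATCH
Matches at positions: [6]
Total STORE count: 1

1


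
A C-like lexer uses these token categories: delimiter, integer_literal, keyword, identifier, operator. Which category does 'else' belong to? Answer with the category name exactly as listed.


Token: 'else'
Checking categories:
  identifier: no
  integer_literal: no
  operator: no
  keyword: YES
  delimiter: no
Category: keyword

keyword


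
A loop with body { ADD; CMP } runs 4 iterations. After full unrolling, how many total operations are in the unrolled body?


Loop body operations: ADD, CMP (2 ops per iteration)
Unrolling 4 iterations:
  Iteration 1: ADD, CMP (2 ops)
  Iteration 2: ADD, CMP (2 ops)
  Iteration 3: ADD, CMP (2 ops)
  Iteration 4: ADD, CMP (2 ops)
Total: 4 iterations * 2 ops/iter = 8 operations

8


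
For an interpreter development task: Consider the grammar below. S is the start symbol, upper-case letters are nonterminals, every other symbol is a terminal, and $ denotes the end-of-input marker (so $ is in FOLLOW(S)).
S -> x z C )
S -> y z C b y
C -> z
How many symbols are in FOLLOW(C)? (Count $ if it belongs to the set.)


S is the start symbol and does not occur in any rule body, so FOLLOW(S) = {$}.
Examining every occurrence of C in a rule body:
  S -> x z C ) : C is followed by terminal ')' -> add ')'
  S -> y z C b y : C is followed by terminal 'b' -> add 'b'
  C -> z : C does not occur in the body -> contributes nothing
FOLLOW(C) = {), b}
Count: 2

2


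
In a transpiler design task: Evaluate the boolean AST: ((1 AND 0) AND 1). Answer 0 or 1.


Step 1: Evaluate inner node
  1 AND 0 = 0
Step 2: Evaluate root node
  0 AND 1 = 0

0


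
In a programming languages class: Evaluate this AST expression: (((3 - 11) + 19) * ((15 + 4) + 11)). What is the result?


Expression: (((3 - 11) + 19) * ((15 + 4) + 11))
Evaluating step by step:
  3 - 11 = -8
  -8 + 19 = 11
  15 + 4 = 19
  19 + 11 = 30
  11 * 30 = 330
Result: 330

330


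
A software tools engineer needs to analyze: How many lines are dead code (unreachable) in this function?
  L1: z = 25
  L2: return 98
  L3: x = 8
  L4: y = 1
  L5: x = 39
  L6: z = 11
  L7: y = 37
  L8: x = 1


Analyzing control flow:
  L1: reachable (before return)
  L2: reachable (return statement)
  L3: DEAD (after return at L2)
  L4: DEAD (after return at L2)
  L5: DEAD (after return at L2)
  L6: DEAD (after return at L2)
  L7: DEAD (after return at L2)
  L8: DEAD (after return at L2)
Return at L2, total lines = 8
Dead lines: L3 through L8
Count: 6

6


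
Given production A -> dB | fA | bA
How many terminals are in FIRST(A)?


Production: A -> dB | fA | bA
Examining each alternative for leading terminals:
  A -> dB : first terminal = 'd'
  A -> fA : first terminal = 'f'
  A -> bA : first terminal = 'b'
FIRST(A) = {b, d, f}
Count: 3

3


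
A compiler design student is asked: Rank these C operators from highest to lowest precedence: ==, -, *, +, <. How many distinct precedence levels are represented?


Looking up precedence for each operator:
  == -> precedence 3
  - -> precedence 5
  * -> precedence 6
  + -> precedence 5
  < -> precedence 4
Sorted highest to lowest: *, -, +, <, ==
Distinct precedence values: [6, 5, 4, 3]
Number of distinct levels: 4

4


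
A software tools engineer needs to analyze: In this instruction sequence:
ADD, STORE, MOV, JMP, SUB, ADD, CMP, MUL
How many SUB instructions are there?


Scanning instruction sequence for SUB:
  Position 1: ADD
  Position 2: STORE
  Position 3: MOV
  Position 4: JMP
  Position 5: SUB <- MATCH
  Position 6: ADD
  Position 7: CMP
  Position 8: MUL
Matches at positions: [5]
Total SUB count: 1

1


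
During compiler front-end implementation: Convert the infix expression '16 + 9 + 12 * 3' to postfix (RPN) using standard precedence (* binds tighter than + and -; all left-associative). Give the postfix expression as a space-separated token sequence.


Applying the shunting-yard algorithm:
  Operand 16 -> output
  Push '+' onto operator stack -> op-stack: [+]
  Operand 9 -> output
  See '+' (prec 1); top '+' (prec 1) >= it -> pop '+' to output
  Push '+' onto operator stack -> op-stack: [+]
  Operand 12 -> output
  Push '*' onto operator stack -> op-stack: [+, *]
  Operand 3 -> output
  End of input: pop '*' to output
  End of input: pop '+' to output
Postfix result: 16 9 + 12 3 * +

16 9 + 12 3 * +


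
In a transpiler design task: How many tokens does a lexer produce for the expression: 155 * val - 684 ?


Scanning '155 * val - 684'
Token 1: '155' -> integer_literal
Token 2: '*' -> operator
Token 3: 'val' -> identifier
Token 4: '-' -> operator
Token 5: '684' -> integer_literal
Total tokens: 5

5


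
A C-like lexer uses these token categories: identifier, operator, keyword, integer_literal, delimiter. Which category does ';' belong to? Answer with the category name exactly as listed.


Token: ';'
Checking categories:
  identifier: no
  integer_literal: no
  operator: no
  keyword: no
  delimiter: YES
Category: delimiter

delimiter


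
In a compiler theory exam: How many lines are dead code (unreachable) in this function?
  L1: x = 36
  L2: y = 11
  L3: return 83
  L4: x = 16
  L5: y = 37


Analyzing control flow:
  L1: reachable (before return)
  L2: reachable (before return)
  L3: reachable (return statement)
  L4: DEAD (after return at L3)
  L5: DEAD (after return at L3)
Return at L3, total lines = 5
Dead lines: L4 through L5
Count: 2

2


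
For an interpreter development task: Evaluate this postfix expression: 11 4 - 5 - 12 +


Processing tokens left to right:
Push 11, Push 4
Pop 11 and 4, compute 11 - 4 = 7, push 7
Push 5
Pop 7 and 5, compute 7 - 5 = 2, push 2
Push 12
Pop 2 and 12, compute 2 + 12 = 14, push 14
Stack result: 14

14


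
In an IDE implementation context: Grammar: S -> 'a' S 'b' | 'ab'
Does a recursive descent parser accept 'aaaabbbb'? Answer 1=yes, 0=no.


Grammar accepts strings of the form a^n b^n (n >= 1)
Word: 'aaaabbbb'
Counting: 4 a's and 4 b's
Check: 4 == 4? Yes
Derivation (S -> aSb applied 3 time(s), then S -> ab): S => aSb => aaSbb => aaaSbbb => aaaabbbb
Accepted

1


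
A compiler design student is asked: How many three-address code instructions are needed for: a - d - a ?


Expression: a - d - a
Generating three-address code (respecting * over +/- precedence):
  Instruction 1: t1 = a - d
  Instruction 2: t2 = t1 - a
Total instructions: 2

2


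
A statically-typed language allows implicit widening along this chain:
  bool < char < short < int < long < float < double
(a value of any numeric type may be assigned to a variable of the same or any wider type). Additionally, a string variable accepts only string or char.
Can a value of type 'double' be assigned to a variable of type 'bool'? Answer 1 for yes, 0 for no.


Target variable type: bool
Source value type: double
Numeric ranks: double=6, bool=0
Widening allowed iff rank(source) <= rank(target): 6 <= 0? No
Result: 0

0


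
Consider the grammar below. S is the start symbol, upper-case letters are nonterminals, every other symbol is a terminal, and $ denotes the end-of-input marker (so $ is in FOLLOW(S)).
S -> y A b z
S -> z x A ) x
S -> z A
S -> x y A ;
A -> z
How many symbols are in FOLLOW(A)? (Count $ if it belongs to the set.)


S is the start symbol and does not occur in any rule body, so FOLLOW(S) = {$}.
Examining every occurrence of A in a rule body:
  S -> y A b z : A is followed by terminal 'b' -> add 'b'
  S -> z x A ) x : A is followed by terminal ')' -> add ')'
  S -> z A : A is at the right end -> add FOLLOW(S) = {$}
  S -> x y A ; : A is followed by terminal ';' -> add ';'
  A -> z : A does not occur in the body -> contributes nothing
FOLLOW(A) = {), ;, b, $}
Count: 4

4


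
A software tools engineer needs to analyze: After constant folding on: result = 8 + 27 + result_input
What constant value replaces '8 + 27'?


Identifying constant sub-expression:
  Original: result = 8 + 27 + result_input
  8 and 27 are both compile-time constants
  Evaluating: 8 + 27 = 35
  After folding: result = 35 + result_input

35


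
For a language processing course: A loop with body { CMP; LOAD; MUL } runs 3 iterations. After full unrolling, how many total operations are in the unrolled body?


Loop body operations: CMP, LOAD, MUL (3 ops per iteration)
Unrolling 3 iterations:
  Iteration 1: CMP, LOAD, MUL (3 ops)
  Iteration 2: CMP, LOAD, MUL (3 ops)
  Iteration 3: CMP, LOAD, MUL (3 ops)
Total: 3 iterations * 3 ops/iter = 9 operations

9


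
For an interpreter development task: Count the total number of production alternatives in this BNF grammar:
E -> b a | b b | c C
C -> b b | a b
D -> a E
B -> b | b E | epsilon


Counting alternatives per rule:
  E: 3 alternative(s)
  C: 2 alternative(s)
  D: 1 alternative(s)
  B: 3 alternative(s)
Sum: 3 + 2 + 1 + 3 = 9

9


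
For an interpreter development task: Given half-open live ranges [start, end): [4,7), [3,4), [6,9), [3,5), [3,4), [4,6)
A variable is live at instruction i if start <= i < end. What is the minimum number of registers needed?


Live ranges:
  Var0: [4, 7)
  Var1: [3, 4)
  Var2: [6, 9)
  Var3: [3, 5)
  Var4: [3, 4)
  Var5: [4, 6)
Sweep-line events (position, delta, active):
  pos=3 start -> active=1
  pos=3 start -> active=2
  pos=3 start -> active=3
  pos=4 end -> active=2
  pos=4 end -> active=1
  pos=4 start -> active=2
  pos=4 start -> active=3
  pos=5 end -> active=2
  pos=6 end -> active=1
  pos=6 start -> active=2
  pos=7 end -> active=1
  pos=9 end -> active=0
Maximum simultaneous active: 3
Minimum registers needed: 3

3


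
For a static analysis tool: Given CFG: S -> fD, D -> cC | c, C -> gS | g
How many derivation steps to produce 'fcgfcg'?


Grammar: S -> fD, D -> cC | c, C -> gS | g
Deriving 'fcgfcg':
Step 1: S -> fD => fD
Step 2: D -> cC => fcC
Step 3: C -> gS => fcgS
Step 4: S -> fD => fcgfD
Step 5: D -> cC => fcgfcC
Step 6: C -> g => fcgfcg
Total derivation steps: 6

6


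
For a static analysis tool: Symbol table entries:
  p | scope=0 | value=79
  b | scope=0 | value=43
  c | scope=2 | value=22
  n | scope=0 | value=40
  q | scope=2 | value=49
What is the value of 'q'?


Searching symbol table for 'q':
  p | scope=0 | value=79
  b | scope=0 | value=43
  c | scope=2 | value=22
  n | scope=0 | value=40
  q | scope=2 | value=49 <- MATCH
Found 'q' at scope 2 with value 49

49


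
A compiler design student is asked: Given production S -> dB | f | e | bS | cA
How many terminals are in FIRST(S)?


Production: S -> dB | f | e | bS | cA
Examining each alternative for leading terminals:
  S -> dB : first terminal = 'd'
  S -> f : first terminal = 'f'
  S -> e : first terminal = 'e'
  S -> bS : first terminal = 'b'
  S -> cA : first terminal = 'c'
FIRST(S) = {b, c, d, e, f}
Count: 5

5


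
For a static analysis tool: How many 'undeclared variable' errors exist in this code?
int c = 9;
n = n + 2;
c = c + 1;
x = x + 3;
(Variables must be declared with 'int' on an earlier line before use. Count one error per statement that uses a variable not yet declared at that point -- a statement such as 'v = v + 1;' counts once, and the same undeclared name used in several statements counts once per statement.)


Scanning code line by line:
  Line 1: declare 'c' -> declared = ['c']
  Line 2: use 'n' -> ERROR (undeclared)
  Line 3: use 'c' -> OK (declared)
  Line 4: use 'x' -> ERROR (undeclared)
Total undeclared variable errors: 2

2


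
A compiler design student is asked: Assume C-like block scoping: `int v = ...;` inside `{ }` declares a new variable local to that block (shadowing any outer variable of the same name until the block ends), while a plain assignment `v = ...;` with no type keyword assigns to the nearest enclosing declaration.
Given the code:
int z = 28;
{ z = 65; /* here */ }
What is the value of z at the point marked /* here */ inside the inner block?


Analyzing scoping rules:
Outer scope: declares z = 28
Inner block: 'z = 65;' has no type keyword, so it is an assignment to the outer z (no shadowing)
Inside the block, after the assignment -> 65
Result: 65

65


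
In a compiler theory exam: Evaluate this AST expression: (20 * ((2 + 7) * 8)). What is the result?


Expression: (20 * ((2 + 7) * 8))
Evaluating step by step:
  2 + 7 = 9
  9 * 8 = 72
  20 * 72 = 1440
Result: 1440

1440


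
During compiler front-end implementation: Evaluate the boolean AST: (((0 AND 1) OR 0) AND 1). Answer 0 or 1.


Step 1: Evaluate inner node
  0 AND 1 = 0
Step 2: Evaluate next node
  0 OR 0 = 0
Step 3: Evaluate root node
  0 AND 1 = 0

0


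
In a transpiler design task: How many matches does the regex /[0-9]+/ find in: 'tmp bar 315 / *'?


Pattern: /[0-9]+/ (int literals)
Input: 'tmp bar 315 / *'
Scanning for matches:
  Match 1: '315'
Total matches: 1

1


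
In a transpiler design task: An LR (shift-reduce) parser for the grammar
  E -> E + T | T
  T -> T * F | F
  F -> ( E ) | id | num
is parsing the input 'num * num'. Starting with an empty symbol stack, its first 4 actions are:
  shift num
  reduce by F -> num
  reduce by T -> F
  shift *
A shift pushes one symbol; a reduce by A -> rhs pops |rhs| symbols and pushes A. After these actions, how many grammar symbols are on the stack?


Tracking the symbol stack through each action:
  Action 1: shift 'num' : push -> stack = [num] (size 1)
  Action 2: reduce by F -> num : pop 1, push F -> stack = [F] (size 1)
  Action 3: reduce by T -> F : pop 1, push T -> stack = [T] (size 1)
  Action 4: shift '*' : push -> stack = [T, *] (size 2)
Final stack size: 2

2


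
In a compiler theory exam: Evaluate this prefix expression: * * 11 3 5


Parsing prefix expression: * * 11 3 5
Step 1: Innermost operation '* 11 3'
  11 * 3 = 33
Step 2: Outer operation '* [33] 5'
  33 * 5 = 165

165


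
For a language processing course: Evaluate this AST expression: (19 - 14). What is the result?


Expression: (19 - 14)
Evaluating step by step:
  19 - 14 = 5
Result: 5

5


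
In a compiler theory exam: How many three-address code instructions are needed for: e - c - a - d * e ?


Expression: e - c - a - d * e
Generating three-address code (respecting * over +/- precedence):
  Instruction 1: t1 = d * e
  Instruction 2: t2 = e - c
  Instruction 3: t3 = t2 - a
  Instruction 4: t4 = t3 - t1
Total instructions: 4

4


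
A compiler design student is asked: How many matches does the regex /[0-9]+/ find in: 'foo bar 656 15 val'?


Pattern: /[0-9]+/ (int literals)
Input: 'foo bar 656 15 val'
Scanning for matches:
  Match 1: '656'
  Match 2: '15'
Total matches: 2

2


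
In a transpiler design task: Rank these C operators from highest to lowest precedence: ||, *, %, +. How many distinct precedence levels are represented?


Looking up precedence for each operator:
  || -> precedence 1
  * -> precedence 6
  % -> precedence 6
  + -> precedence 5
Sorted highest to lowest: *, %, +, ||
Distinct precedence values: [6, 5, 1]
Number of distinct levels: 3

3


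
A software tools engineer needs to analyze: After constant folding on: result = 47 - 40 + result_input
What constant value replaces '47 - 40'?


Identifying constant sub-expression:
  Original: result = 47 - 40 + result_input
  47 and 40 are both compile-time constants
  Evaluating: 47 - 40 = 7
  After folding: result = 7 + result_input

7


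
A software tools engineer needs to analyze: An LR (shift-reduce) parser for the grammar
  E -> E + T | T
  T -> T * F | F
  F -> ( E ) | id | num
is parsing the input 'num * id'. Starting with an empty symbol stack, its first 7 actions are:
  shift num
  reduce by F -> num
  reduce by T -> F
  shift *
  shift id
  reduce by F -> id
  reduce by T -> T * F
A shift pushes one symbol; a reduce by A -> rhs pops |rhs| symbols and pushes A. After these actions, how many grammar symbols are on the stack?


Tracking the symbol stack through each action:
  Action 1: shift 'num' : push -> stack = [num] (size 1)
  Action 2: reduce by F -> num : pop 1, push F -> stack = [F] (size 1)
  Action 3: reduce by T -> F : pop 1, push T -> stack = [T] (size 1)
  Action 4: shift '*' : push -> stack = [T, *] (size 2)
  Action 5: shift 'id' : push -> stack = [T, *, id] (size 3)
  Action 6: reduce by F -> id : pop 1, push F -> stack = [T, *, F] (size 3)
  Action 7: reduce by T -> T * F : pop 3, push T -> stack = [T] (size 1)
Final stack size: 1

1


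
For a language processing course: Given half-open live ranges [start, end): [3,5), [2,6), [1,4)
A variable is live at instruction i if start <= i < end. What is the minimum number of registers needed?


Live ranges:
  Var0: [3, 5)
  Var1: [2, 6)
  Var2: [1, 4)
Sweep-line events (position, delta, active):
  pos=1 start -> active=1
  pos=2 start -> active=2
  pos=3 start -> active=3
  pos=4 end -> active=2
  pos=5 end -> active=1
  pos=6 end -> active=0
Maximum simultaneous active: 3
Minimum registers needed: 3

3


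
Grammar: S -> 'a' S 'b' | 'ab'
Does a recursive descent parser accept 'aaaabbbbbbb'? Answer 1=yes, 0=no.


Grammar accepts strings of the form a^n b^n (n >= 1)
Word: 'aaaabbbbbbb'
Counting: 4 a's and 7 b's
Check: 4 == 7? No
Mismatch: a-count != b-count
Rejected

0


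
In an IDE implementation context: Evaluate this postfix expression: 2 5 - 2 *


Processing tokens left to right:
Push 2, Push 5
Pop 2 and 5, compute 2 - 5 = -3, push -3
Push 2
Pop -3 and 2, compute -3 * 2 = -6, push -6
Stack result: -6

-6


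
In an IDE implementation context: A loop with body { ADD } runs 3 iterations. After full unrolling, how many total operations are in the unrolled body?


Loop body operations: ADD (1 op per iteration)
Unrolling 3 iterations:
  Iteration 1: ADD (1 ops)
  Iteration 2: ADD (1 ops)
  Iteration 3: ADD (1 ops)
Total: 3 iterations * 1 ops/iter = 3 operations

3


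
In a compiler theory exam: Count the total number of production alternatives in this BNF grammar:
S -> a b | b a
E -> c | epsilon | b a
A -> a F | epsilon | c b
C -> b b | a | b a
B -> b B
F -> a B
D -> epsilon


Counting alternatives per rule:
  S: 2 alternative(s)
  E: 3 alternative(s)
  A: 3 alternative(s)
  C: 3 alternative(s)
  B: 1 alternative(s)
  F: 1 alternative(s)
  D: 1 alternative(s)
Sum: 2 + 3 + 3 + 3 + 1 + 1 + 1 = 14

14


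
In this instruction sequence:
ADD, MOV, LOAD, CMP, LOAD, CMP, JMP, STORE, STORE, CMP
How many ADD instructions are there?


Scanning instruction sequence for ADD:
  Position 1: ADD <- MATCH
  Position 2: MOV
  Position 3: LOAD
  Position 4: CMP
  Position 5: LOAD
  Position 6: CMP
  Position 7: JMP
  Position 8: STORE
  Position 9: STORE
  Position 10: CMP
Matches at positions: [1]
Total ADD count: 1

1


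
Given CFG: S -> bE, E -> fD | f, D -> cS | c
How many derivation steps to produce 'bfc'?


Grammar: S -> bE, E -> fD | f, D -> cS | c
Deriving 'bfc':
Step 1: S -> bE => bE
Step 2: E -> fD => bfD
Step 3: D -> c => bfc
Total derivation steps: 3

3


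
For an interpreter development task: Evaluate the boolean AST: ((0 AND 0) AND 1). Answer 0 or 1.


Step 1: Evaluate inner node
  0 AND 0 = 0
Step 2: Evaluate root node
  0 AND 1 = 0

0


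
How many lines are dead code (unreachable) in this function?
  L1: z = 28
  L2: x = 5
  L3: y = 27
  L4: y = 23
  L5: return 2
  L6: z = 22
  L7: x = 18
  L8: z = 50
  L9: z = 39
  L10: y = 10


Analyzing control flow:
  L1: reachable (before return)
  L2: reachable (before return)
  L3: reachable (before return)
  L4: reachable (before return)
  L5: reachable (return statement)
  L6: DEAD (after return at L5)
  L7: DEAD (after return at L5)
  L8: DEAD (after return at L5)
  L9: DEAD (after return at L5)
  L10: DEAD (after return at L5)
Return at L5, total lines = 10
Dead lines: L6 through L10
Count: 5

5


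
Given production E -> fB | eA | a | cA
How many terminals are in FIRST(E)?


Production: E -> fB | eA | a | cA
Examining each alternative for leading terminals:
  E -> fB : first terminal = 'f'
  E -> eA : first terminal = 'e'
  E -> a : first terminal = 'a'
  E -> cA : first terminal = 'c'
FIRST(E) = {a, c, e, f}
Count: 4

4


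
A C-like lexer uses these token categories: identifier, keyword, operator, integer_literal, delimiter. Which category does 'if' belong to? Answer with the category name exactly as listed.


Token: 'if'
Checking categories:
  identifier: no
  integer_literal: no
  operator: no
  keyword: YES
  delimiter: no
Category: keyword

keyword


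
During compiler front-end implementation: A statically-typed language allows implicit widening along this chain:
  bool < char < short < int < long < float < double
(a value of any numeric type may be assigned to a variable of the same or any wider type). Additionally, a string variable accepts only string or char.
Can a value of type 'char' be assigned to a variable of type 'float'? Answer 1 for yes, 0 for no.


Target variable type: float
Source value type: char
Numeric ranks: char=1, float=5
Widening allowed iff rank(source) <= rank(target): 1 <= 5? Yes
Result: 1

1


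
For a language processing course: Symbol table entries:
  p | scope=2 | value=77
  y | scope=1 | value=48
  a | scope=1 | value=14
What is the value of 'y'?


Searching symbol table for 'y':
  p | scope=2 | value=77
  y | scope=1 | value=48 <- MATCH
  a | scope=1 | value=14
Found 'y' at scope 1 with value 48

48


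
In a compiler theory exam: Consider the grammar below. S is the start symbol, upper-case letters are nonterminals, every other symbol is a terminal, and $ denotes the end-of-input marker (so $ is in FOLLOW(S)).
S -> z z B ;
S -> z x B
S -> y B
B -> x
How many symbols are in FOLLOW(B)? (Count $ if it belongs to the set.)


S is the start symbol and does not occur in any rule body, so FOLLOW(S) = {$}.
Examining every occurrence of B in a rule body:
  S -> z z B ; : B is followed by terminal ';' -> add ';'
  S -> z x B : B is at the right end -> add FOLLOW(S) = {$}
  S -> y B : B is at the right end -> add FOLLOW(S) = {$} (already in the set)
  B -> x : B does not occur in the body -> contributes nothing
FOLLOW(B) = {;, $}
Count: 2

2


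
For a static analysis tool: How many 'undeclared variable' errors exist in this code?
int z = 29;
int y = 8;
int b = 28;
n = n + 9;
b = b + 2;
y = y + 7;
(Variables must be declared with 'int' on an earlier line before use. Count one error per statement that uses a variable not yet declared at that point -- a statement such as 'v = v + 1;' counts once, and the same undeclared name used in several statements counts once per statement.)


Scanning code line by line:
  Line 1: declare 'z' -> declared = ['z']
  Line 2: declare 'y' -> declared = ['y', 'z']
  Line 3: declare 'b' -> declared = ['b', 'y', 'z']
  Line 4: use 'n' -> ERROR (undeclared)
  Line 5: use 'b' -> OK (declared)
  Line 6: use 'y' -> OK (declared)
Total undeclared variable errors: 1

1


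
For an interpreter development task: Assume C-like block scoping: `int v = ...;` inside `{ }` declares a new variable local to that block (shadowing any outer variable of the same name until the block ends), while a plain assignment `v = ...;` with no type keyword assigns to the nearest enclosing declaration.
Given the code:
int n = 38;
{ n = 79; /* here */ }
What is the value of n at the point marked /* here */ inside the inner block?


Analyzing scoping rules:
Outer scope: declares n = 38
Inner block: 'n = 79;' has no type keyword, so it is an assignment to the outer n (no shadowing)
Inside the block, after the assignment -> 79
Result: 79

79


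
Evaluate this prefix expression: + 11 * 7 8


Parsing prefix expression: + 11 * 7 8
Step 1: Innermost operation '* 7 8'
  7 * 8 = 56
Step 2: Outer operation '+ 11 [56]'
  11 + 56 = 67

67


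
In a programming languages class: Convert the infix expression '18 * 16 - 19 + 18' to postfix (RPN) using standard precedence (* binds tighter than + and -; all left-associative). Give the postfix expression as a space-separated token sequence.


Applying the shunting-yard algorithm:
  Operand 18 -> output
  Push '*' onto operator stack -> op-stack: [*]
  Operand 16 -> output
  See '-' (prec 1); top '*' (prec 2) >= it -> pop '*' to output
  Push '-' onto operator stack -> op-stack: [-]
  Operand 19 -> output
  See '+' (prec 1); top '-' (prec 1) >= it -> pop '-' to output
  Push '+' onto operator stack -> op-stack: [+]
  Operand 18 -> output
  End of input: pop '+' to output
Postfix result: 18 16 * 19 - 18 +

18 16 * 19 - 18 +


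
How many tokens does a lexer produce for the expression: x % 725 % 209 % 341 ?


Scanning 'x % 725 % 209 % 341'
Token 1: 'x' -> identifier
Token 2: '%' -> operator
Token 3: '725' -> integer_literal
Token 4: '%' -> operator
Token 5: '209' -> integer_literal
Token 6: '%' -> operator
Token 7: '341' -> integer_literal
Total tokens: 7

7


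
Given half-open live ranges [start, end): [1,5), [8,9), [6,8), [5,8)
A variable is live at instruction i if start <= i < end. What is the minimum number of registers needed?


Live ranges:
  Var0: [1, 5)
  Var1: [8, 9)
  Var2: [6, 8)
  Var3: [5, 8)
Sweep-line events (position, delta, active):
  pos=1 start -> active=1
  pos=5 end -> active=0
  pos=5 start -> active=1
  pos=6 start -> active=2
  pos=8 end -> active=1
  pos=8 end -> active=0
  pos=8 start -> active=1
  pos=9 end -> active=0
Maximum simultaneous active: 2
Minimum registers needed: 2

2


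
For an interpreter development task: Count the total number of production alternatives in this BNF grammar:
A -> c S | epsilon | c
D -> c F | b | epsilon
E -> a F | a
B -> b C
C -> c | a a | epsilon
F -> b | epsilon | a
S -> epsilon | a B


Counting alternatives per rule:
  A: 3 alternative(s)
  D: 3 alternative(s)
  E: 2 alternative(s)
  B: 1 alternative(s)
  C: 3 alternative(s)
  F: 3 alternative(s)
  S: 2 alternative(s)
Sum: 3 + 3 + 2 + 1 + 3 + 3 + 2 = 17

17


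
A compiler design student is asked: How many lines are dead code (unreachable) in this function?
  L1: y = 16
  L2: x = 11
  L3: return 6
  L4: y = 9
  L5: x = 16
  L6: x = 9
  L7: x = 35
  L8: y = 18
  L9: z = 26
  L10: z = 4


Analyzing control flow:
  L1: reachable (before return)
  L2: reachable (before return)
  L3: reachable (return statement)
  L4: DEAD (after return at L3)
  L5: DEAD (after return at L3)
  L6: DEAD (after return at L3)
  L7: DEAD (after return at L3)
  L8: DEAD (after return at L3)
  L9: DEAD (after return at L3)
  L10: DEAD (after return at L3)
Return at L3, total lines = 10
Dead lines: L4 through L10
Count: 7

7


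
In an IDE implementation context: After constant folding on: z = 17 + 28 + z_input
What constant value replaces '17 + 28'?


Identifying constant sub-expression:
  Original: z = 17 + 28 + z_input
  17 and 28 are both compile-time constants
  Evaluating: 17 + 28 = 45
  After folding: z = 45 + z_input

45


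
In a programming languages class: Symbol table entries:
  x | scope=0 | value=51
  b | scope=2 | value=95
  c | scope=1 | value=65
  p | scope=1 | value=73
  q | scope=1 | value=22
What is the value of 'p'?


Searching symbol table for 'p':
  x | scope=0 | value=51
  b | scope=2 | value=95
  c | scope=1 | value=65
  p | scope=1 | value=73 <- MATCH
  q | scope=1 | value=22
Found 'p' at scope 1 with value 73

73


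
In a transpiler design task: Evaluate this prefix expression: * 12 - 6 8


Parsing prefix expression: * 12 - 6 8
Step 1: Innermost operation '- 6 8'
  6 - 8 = -2
Step 2: Outer operation '* 12 [-2]'
  12 * -2 = -24

-24


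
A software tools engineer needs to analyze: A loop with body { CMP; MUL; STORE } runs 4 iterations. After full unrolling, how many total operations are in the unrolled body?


Loop body operations: CMP, MUL, STORE (3 ops per iteration)
Unrolling 4 iterations:
  Iteration 1: CMP, MUL, STORE (3 ops)
  Iteration 2: CMP, MUL, STORE (3 ops)
  Iteration 3: CMP, MUL, STORE (3 ops)
  Iteration 4: CMP, MUL, STORE (3 ops)
Total: 4 iterations * 3 ops/iter = 12 operations

12


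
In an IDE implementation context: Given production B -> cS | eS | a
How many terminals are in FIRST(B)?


Production: B -> cS | eS | a
Examining each alternative for leading terminals:
  B -> cS : first terminal = 'c'
  B -> eS : first terminal = 'e'
  B -> a : first terminal = 'a'
FIRST(B) = {a, c, e}
Count: 3

3


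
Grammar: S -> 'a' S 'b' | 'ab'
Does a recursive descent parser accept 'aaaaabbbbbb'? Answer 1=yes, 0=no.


Grammar accepts strings of the form a^n b^n (n >= 1)
Word: 'aaaaabbbbbb'
Counting: 5 a's and 6 b's
Check: 5 == 6? No
Mismatch: a-count != b-count
Rejected

0


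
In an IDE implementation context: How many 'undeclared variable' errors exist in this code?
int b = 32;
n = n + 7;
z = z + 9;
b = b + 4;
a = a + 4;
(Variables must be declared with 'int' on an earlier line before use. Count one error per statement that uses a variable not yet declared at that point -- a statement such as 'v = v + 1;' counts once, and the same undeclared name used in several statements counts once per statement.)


Scanning code line by line:
  Line 1: declare 'b' -> declared = ['b']
  Line 2: use 'n' -> ERROR (undeclared)
  Line 3: use 'z' -> ERROR (undeclared)
  Line 4: use 'b' -> OK (declared)
  Line 5: use 'a' -> ERROR (undeclared)
Total undeclared variable errors: 3

3


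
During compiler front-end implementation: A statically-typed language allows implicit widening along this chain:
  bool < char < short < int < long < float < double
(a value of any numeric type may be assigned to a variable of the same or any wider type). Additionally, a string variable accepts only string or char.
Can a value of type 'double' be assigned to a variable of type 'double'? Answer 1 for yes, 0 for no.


Target variable type: double
Source value type: double
Numeric ranks: double=6, double=6
Widening allowed iff rank(source) <= rank(target): 6 <= 6? Yes
Result: 1

1


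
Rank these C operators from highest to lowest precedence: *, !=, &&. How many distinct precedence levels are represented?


Looking up precedence for each operator:
  * -> precedence 6
  != -> precedence 3
  && -> precedence 2
Sorted highest to lowest: *, !=, &&
Distinct precedence values: [6, 3, 2]
Number of distinct levels: 3

3


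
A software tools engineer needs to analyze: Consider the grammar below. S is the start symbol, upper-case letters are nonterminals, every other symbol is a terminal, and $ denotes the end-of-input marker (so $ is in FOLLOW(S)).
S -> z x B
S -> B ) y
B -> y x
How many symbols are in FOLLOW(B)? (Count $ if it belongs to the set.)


S is the start symbol and does not occur in any rule body, so FOLLOW(S) = {$}.
Examining every occurrence of B in a rule body:
  S -> z x B : B is at the right end -> add FOLLOW(S) = {$}
  S -> B ) y : B is followed by terminal ')' -> add ')'
  B -> y x : B does not occur in the body -> contributes nothing
FOLLOW(B) = {), $}
Count: 2

2


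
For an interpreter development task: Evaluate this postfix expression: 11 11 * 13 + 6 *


Processing tokens left to right:
Push 11, Push 11
Pop 11 and 11, compute 11 * 11 = 121, push 121
Push 13
Pop 121 and 13, compute 121 + 13 = 134, push 134
Push 6
Pop 134 and 6, compute 134 * 6 = 804, push 804
Stack result: 804

804


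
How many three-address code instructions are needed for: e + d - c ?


Expression: e + d - c
Generating three-address code (respecting * over +/- precedence):
  Instruction 1: t1 = e + d
  Instruction 2: t2 = t1 - c
Total instructions: 2

2


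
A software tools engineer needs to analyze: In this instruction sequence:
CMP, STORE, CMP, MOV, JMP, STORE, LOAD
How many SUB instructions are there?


Scanning instruction sequence for SUB:
  Position 1: CMP
  Position 2: STORE
  Position 3: CMP
  Position 4: MOV
  Position 5: JMP
  Position 6: STORE
  Position 7: LOAD
Matches at positions: []
Total SUB count: 0

0


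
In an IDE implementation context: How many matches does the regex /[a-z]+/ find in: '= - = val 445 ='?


Pattern: /[a-z]+/ (identifiers)
Input: '= - = val 445 ='
Scanning for matches:
  Match 1: 'val'
Total matches: 1

1


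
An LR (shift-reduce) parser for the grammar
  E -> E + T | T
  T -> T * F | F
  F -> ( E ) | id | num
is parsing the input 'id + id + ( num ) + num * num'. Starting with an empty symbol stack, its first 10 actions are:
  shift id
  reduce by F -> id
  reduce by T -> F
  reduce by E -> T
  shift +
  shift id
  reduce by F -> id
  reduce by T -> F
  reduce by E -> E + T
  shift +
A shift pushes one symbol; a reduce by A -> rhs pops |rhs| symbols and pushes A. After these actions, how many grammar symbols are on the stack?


Tracking the symbol stack through each action:
  Action 1: shift 'id' : push -> stack = [id] (size 1)
  Action 2: reduce by F -> id : pop 1, push F -> stack = [F] (size 1)
  Action 3: reduce by T -> F : pop 1, push T -> stack = [T] (size 1)
  Action 4: reduce by E -> T : pop 1, push E -> stack = [E] (size 1)
  Action 5: shift '+' : push -> stack = [E, +] (size 2)
  Action 6: shift 'id' : push -> stack = [E, +, id] (size 3)
  Action 7: reduce by F -> id : pop 1, push F -> stack = [E, +, F] (size 3)
  Action 8: reduce by T -> F : pop 1, push T -> stack = [E, +, T] (size 3)
  Action 9: reduce by E -> E + T : pop 3, push E -> stack = [E] (size 1)
  Action 10: shift '+' : push -> stack = [E, +] (size 2)
Final stack size: 2

2


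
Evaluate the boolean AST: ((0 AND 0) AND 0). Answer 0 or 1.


Step 1: Evaluate inner node
  0 AND 0 = 0
Step 2: Evaluate root node
  0 AND 0 = 0

0


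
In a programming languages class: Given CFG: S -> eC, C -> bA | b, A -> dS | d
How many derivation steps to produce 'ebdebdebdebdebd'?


Grammar: S -> eC, C -> bA | b, A -> dS | d
Deriving 'ebdebdebdebdebd':
Step 1: S -> eC => eC
Step 2: C -> bA => ebA
Step 3: A -> dS => ebdS
Step 4: S -> eC => ebdeC
Step 5: C -> bA => ebdebA
Step 6: A -> dS => ebdebdS
Step 7: S -> eC => ebdebdeC
Step 8: C -> bA => ebdebdebA
Step 9: A -> dS => ebdebdebdS
Step 10: S -> eC => ebdebdebdeC
Step 11: C -> bA => ebdebdebdebA
Step 12: A -> dS => ebdebdebdebdS
Step 13: S -> eC => ebdebdebdebdeC
Step 14: C -> bA => ebdebdebdebdebA
Step 15: A -> d => ebdebdebdebdebd
Total derivation steps: 15

15


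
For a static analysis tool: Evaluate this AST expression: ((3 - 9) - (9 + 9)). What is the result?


Expression: ((3 - 9) - (9 + 9))
Evaluating step by step:
  3 - 9 = -6
  9 + 9 = 18
  -6 - 18 = -24
Result: -24

-24


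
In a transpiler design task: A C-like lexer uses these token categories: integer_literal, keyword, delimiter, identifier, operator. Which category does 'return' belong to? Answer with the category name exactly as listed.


Token: 'return'
Checking categories:
  identifier: no
  integer_literal: no
  operator: no
  keyword: YES
  delimiter: no
Category: keyword

keyword


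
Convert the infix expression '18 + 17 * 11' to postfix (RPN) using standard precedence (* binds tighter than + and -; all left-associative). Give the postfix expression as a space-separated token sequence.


Applying the shunting-yard algorithm:
  Operand 18 -> output
  Push '+' onto operator stack -> op-stack: [+]
  Operand 17 -> output
  Push '*' onto operator stack -> op-stack: [+, *]
  Operand 11 -> output
  End of input: pop '*' to output
  End of input: pop '+' to output
Postfix result: 18 17 11 * +

18 17 11 * +


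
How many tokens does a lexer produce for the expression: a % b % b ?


Scanning 'a % b % b'
Token 1: 'a' -> identifier
Token 2: '%' -> operator
Token 3: 'b' -> identifier
Token 4: '%' -> operator
Token 5: 'b' -> identifier
Total tokens: 5

5


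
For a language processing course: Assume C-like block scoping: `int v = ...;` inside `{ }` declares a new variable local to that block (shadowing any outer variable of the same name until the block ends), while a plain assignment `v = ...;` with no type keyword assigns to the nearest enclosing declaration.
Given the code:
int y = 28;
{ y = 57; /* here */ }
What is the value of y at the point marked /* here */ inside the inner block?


Analyzing scoping rules:
Outer scope: declares y = 28
Inner block: 'y = 57;' has no type keyword, so it is an assignment to the outer y (no shadowing)
Inside the block, after the assignment -> 57
Result: 57

57


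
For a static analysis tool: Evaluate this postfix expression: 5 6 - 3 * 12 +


Processing tokens left to right:
Push 5, Push 6
Pop 5 and 6, compute 5 - 6 = -1, push -1
Push 3
Pop -1 and 3, compute -1 * 3 = -3, push -3
Push 12
Pop -3 and 12, compute -3 + 12 = 9, push 9
Stack result: 9

9


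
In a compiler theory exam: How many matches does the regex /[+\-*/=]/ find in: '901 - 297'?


Pattern: /[+\-*/=]/ (operators)
Input: '901 - 297'
Scanning for matches:
  Match 1: '-'
Total matches: 1

1


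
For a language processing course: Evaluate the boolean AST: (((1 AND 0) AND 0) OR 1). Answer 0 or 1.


Step 1: Evaluate inner node
  1 AND 0 = 0
Step 2: Evaluate next node
  0 AND 0 = 0
Step 3: Evaluate root node
  0 OR 1 = 1

1


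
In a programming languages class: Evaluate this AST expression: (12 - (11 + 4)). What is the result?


Expression: (12 - (11 + 4))
Evaluating step by step:
  11 + 4 = 15
  12 - 15 = -3
Result: -3

-3


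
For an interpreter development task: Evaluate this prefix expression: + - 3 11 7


Parsing prefix expression: + - 3 11 7
Step 1: Innermost operation '- 3 11'
  3 - 11 = -8
Step 2: Outer operation '+ [-8] 7'
  -8 + 7 = -1

-1


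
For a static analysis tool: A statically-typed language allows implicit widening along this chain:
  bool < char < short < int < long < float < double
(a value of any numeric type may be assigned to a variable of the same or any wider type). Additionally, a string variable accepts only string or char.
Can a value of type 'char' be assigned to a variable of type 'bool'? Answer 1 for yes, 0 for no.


Target variable type: bool
Source value type: char
Numeric ranks: char=1, bool=0
Widening allowed iff rank(source) <= rank(target): 1 <= 0? No
Result: 0

0


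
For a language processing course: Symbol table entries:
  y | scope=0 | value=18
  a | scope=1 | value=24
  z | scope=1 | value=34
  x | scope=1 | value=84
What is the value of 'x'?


Searching symbol table for 'x':
  y | scope=0 | value=18
  a | scope=1 | value=24
  z | scope=1 | value=34
  x | scope=1 | value=84 <- MATCH
Found 'x' at scope 1 with value 84

84


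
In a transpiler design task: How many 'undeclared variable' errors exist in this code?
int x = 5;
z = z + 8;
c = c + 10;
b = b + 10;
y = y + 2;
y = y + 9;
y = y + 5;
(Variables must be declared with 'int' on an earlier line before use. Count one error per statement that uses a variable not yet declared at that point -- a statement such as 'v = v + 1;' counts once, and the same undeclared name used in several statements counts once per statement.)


Scanning code line by line:
  Line 1: declare 'x' -> declared = ['x']
  Line 2: use 'z' -> ERROR (undeclared)
  Line 3: use 'c' -> ERROR (undeclared)
  Line 4: use 'b' -> ERROR (undeclared)
  Line 5: use 'y' -> ERROR (undeclared)
  Line 6: use 'y' -> ERROR (undeclared)
  Line 7: use 'y' -> ERROR (undeclared)
Total undeclared variable errors: 6

6
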